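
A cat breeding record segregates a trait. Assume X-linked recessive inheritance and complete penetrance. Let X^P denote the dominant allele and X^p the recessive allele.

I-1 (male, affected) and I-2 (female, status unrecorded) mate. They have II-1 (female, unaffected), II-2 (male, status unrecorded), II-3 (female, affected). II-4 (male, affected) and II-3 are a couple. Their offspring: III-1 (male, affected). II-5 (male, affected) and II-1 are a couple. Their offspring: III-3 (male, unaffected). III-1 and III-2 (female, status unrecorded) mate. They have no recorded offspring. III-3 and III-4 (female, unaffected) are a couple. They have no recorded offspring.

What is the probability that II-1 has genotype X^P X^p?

II-1 is unaffected so carries P and received p from I-1 (X^p Y), so II-1 is X^P X^p, giving P(X^P X^p) = 1.

1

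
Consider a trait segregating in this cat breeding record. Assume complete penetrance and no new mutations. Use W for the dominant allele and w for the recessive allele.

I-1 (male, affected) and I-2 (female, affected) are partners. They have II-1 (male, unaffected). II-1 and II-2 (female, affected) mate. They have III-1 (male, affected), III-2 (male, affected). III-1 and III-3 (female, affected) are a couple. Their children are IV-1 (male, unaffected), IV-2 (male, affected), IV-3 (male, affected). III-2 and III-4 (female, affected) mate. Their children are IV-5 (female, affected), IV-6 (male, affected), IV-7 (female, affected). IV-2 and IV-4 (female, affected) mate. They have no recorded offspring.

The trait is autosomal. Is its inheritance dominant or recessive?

dominant

I-1 and I-2 are both affected yet have an unaffected child II-1. Under a recessive model two affected parents are homozygous and every child would be affected, so the trait cannot be recessive.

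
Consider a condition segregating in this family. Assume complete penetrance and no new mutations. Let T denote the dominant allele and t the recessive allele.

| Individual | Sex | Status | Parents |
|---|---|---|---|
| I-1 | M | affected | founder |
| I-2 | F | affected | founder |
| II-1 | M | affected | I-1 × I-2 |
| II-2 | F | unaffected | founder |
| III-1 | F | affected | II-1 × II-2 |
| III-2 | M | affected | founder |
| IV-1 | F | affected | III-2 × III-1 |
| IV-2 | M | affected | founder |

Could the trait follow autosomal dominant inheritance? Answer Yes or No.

A consistent assignment under autosomal dominant exists: I-1 TT, I-2 TT, II-1 TT, II-2 tt, III-1 Tt, III-2 TT, IV-1 TT, IV-2 TT.
In this assignment every recorded phenotype matches its genotype and every non-founder's genotype is obtainable from its parents' genotypes, so the pedigree is consistent.

Yes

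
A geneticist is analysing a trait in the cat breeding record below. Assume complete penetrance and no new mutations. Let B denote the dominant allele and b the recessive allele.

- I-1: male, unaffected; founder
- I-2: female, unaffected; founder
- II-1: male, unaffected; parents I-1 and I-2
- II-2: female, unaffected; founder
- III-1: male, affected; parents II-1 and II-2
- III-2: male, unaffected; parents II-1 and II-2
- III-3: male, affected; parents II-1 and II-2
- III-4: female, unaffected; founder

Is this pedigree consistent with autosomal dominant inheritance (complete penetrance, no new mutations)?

Under autosomal dominant, III-1 (affected, male) cannot arise from II-1 (unaffected) × II-2 (unaffected).

No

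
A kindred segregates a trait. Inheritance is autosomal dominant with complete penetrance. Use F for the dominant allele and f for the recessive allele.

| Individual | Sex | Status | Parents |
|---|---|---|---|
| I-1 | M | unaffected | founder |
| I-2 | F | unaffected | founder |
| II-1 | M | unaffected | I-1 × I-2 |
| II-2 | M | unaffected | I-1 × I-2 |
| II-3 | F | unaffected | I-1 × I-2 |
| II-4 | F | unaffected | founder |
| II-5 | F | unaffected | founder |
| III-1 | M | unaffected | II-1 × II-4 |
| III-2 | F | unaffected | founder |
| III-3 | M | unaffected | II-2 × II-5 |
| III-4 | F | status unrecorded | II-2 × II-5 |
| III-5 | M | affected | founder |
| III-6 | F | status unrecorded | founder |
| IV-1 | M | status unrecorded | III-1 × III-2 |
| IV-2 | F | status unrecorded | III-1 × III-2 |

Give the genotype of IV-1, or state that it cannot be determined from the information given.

From phenotype alone, IV-1 is FF or Ff or ff.
IV-1 received f from III-1 (ff) and received f from III-2 (ff), so IV-1 is ff.

ff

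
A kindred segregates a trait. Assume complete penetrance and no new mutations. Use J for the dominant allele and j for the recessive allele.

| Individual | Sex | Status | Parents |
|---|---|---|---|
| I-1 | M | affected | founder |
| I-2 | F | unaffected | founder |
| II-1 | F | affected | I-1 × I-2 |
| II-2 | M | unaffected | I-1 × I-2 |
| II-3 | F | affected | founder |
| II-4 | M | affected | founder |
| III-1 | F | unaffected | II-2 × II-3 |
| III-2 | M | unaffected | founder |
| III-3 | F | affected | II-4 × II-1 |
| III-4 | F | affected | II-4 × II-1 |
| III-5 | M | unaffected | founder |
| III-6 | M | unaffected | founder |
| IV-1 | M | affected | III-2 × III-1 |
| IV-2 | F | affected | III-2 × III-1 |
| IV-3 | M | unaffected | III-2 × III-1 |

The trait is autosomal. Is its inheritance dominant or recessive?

III-2 and III-1 are both unaffected yet have an affected child IV-1. Under dominance, an affected child requires at least one affected parent, so the trait cannot be dominant.

recessive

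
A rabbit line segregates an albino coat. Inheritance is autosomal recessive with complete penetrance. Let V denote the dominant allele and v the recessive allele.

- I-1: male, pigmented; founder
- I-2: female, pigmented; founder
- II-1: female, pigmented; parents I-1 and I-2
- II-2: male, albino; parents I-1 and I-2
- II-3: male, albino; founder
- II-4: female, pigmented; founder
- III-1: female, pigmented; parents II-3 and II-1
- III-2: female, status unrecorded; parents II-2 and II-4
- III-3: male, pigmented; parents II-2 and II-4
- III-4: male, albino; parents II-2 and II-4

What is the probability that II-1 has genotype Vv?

I-1 is pigmented so carries V and passed v to II-2 (vv), so I-1 is Vv.
I-2 is pigmented so carries V and passed v to II-2 (vv), so I-2 is Vv.
Their cross gives offspring ratios 1/4 VV : 1/2 Vv : 1/4 vv. Conditioning on II-1 being pigmented, P(Vv) = 1/2 / 3/4 = 2/3 before taking II-1's own offspring into account.
II-3 is albino, so II-3 is vv.
Now use II-1's offspring. Probability of each recorded status — pigmented daughter III-1: 1/2 if II-1 is Vv, 1 if VV.
Bayes: P(Vv) = 2/3·1/2 / (2/3·1/2 + 1/3·1) = 1/2.

1/2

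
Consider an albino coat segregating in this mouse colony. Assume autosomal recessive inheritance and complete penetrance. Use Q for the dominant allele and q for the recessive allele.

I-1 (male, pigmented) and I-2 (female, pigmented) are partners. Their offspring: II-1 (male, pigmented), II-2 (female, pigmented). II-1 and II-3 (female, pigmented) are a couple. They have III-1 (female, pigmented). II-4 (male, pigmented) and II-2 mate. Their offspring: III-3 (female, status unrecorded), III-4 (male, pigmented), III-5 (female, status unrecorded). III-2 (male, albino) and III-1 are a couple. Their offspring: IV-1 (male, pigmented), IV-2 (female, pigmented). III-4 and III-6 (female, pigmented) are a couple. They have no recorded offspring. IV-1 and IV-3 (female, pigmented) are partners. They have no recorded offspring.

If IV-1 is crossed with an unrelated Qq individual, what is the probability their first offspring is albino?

IV-1 is pigmented so carries Q and received q from III-2 (qq), so IV-1 is Qq.
The cross gives 1/4 QQ : 1/2 Qq : 1/4 qq, so P(offspring is albino) = 1/4.

1/4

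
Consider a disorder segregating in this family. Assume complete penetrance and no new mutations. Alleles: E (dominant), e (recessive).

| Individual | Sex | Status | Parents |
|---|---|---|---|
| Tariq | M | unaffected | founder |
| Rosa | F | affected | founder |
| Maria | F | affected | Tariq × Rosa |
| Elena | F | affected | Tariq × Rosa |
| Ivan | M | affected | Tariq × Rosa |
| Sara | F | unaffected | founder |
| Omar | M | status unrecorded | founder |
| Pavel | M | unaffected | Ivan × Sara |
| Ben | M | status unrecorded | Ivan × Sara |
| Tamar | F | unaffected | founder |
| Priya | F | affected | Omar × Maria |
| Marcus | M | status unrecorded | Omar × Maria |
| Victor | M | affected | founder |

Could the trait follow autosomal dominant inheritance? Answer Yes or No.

A consistent assignment under autosomal dominant exists: Tariq ee, Rosa EE, Maria Ee, Elena Ee, Ivan Ee, Sara ee, Omar EE, Pavel ee, Ben Ee, Tamar ee, Priya EE, Marcus EE, Victor EE.
In this assignment every recorded phenotype matches its genotype and every non-founder's genotype is obtainable from its parents' genotypes, so the pedigree is consistent.

Yes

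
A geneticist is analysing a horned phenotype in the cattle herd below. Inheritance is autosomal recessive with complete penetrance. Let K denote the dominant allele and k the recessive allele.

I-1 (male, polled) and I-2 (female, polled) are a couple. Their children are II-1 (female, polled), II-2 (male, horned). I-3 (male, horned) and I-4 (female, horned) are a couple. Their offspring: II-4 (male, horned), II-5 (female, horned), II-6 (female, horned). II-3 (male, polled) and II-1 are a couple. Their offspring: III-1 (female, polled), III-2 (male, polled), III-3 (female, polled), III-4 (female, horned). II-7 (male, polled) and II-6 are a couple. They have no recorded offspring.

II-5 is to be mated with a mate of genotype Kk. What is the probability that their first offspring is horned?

II-5 is horned, so II-5 is kk.
The cross gives 1/2 Kk : 1/2 kk, so P(offspring is horned) = 1/2.

1/2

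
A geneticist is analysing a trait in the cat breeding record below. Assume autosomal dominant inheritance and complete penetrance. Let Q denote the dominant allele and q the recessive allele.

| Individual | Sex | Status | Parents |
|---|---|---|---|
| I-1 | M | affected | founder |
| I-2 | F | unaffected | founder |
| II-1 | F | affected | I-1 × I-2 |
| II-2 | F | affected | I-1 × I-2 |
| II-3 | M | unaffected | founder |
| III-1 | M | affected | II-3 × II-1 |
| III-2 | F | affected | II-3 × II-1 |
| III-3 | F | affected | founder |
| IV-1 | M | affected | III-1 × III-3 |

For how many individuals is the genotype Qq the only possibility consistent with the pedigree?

Obligate heterozygotes: II-1 is affected so carries Q and received q from I-2 (qq), so II-1 is Qq; II-2 is affected so carries Q and received q from I-2 (qq), so II-2 is Qq; III-1 is affected so carries Q and received q from II-3 (qq), so III-1 is Qq; III-2 is affected so carries Q and received q from II-3 (qq), so III-2 is Qq.
Every other individual is either homozygous by phenotype or has at least one consistent homozygous assignment, so the count is 4.

4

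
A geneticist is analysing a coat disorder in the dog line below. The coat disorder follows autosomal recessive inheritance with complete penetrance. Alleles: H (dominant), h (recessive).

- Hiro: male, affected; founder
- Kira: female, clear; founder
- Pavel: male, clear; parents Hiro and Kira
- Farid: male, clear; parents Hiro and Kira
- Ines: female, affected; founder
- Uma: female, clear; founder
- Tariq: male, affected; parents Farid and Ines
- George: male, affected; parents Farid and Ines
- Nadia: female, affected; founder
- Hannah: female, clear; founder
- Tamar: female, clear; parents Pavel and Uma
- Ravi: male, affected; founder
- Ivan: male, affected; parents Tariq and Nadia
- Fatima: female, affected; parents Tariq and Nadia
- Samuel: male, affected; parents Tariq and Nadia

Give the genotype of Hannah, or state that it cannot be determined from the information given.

Hannah's phenotype allows HH or Hh, and no parent or child forces a single allele at both positions; consistent genotype assignments exist with Hannah as HH or Hh.

cannot be determined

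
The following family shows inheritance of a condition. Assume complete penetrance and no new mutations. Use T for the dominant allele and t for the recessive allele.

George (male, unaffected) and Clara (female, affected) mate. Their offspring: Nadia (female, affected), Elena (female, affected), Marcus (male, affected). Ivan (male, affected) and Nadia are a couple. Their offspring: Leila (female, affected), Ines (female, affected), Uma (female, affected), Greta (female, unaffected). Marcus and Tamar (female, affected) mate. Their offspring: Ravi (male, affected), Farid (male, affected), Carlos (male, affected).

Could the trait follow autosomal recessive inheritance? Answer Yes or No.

Under autosomal recessive, Greta (unaffected, female) cannot arise from Ivan (affected) × Nadia (affected).

No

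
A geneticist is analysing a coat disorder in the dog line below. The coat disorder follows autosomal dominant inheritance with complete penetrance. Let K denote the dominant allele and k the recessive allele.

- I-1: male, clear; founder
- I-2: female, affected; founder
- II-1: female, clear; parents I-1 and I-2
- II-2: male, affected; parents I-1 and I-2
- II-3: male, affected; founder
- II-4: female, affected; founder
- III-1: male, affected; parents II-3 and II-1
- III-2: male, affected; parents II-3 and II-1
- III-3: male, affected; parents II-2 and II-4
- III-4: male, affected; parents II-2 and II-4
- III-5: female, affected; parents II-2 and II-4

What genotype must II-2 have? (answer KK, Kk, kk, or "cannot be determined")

Kk

From phenotype alone, II-2 is KK or Kk.
II-2 is affected so carries K and received k from I-1 (kk), so II-2 is Kk.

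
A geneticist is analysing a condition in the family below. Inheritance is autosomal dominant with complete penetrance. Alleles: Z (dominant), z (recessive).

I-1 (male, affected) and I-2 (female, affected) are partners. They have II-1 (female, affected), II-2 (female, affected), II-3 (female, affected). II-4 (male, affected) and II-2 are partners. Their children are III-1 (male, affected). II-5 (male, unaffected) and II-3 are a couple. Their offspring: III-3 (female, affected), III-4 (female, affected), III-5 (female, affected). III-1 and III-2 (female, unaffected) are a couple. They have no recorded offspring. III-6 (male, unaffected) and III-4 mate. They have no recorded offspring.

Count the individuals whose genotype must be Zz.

3

Obligate heterozygotes: III-3 is affected so carries Z and received z from II-5 (zz), so III-3 is Zz; III-4 is affected so carries Z and received z from II-5 (zz), so III-4 is Zz; III-5 is affected so carries Z and received z from II-5 (zz), so III-5 is Zz.
Every other individual is either homozygous by phenotype or has at least one consistent homozygous assignment, so the count is 3.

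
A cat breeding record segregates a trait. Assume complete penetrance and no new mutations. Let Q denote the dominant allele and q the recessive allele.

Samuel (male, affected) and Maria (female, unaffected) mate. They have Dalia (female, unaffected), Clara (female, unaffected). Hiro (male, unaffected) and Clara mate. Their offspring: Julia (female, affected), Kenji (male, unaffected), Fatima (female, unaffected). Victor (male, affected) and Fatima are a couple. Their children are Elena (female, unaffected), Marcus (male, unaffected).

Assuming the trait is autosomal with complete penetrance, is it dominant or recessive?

recessive

Hiro and Clara are both unaffected yet have an affected child Julia. Under dominance, an affected child requires at least one affected parent, so the trait cannot be dominant.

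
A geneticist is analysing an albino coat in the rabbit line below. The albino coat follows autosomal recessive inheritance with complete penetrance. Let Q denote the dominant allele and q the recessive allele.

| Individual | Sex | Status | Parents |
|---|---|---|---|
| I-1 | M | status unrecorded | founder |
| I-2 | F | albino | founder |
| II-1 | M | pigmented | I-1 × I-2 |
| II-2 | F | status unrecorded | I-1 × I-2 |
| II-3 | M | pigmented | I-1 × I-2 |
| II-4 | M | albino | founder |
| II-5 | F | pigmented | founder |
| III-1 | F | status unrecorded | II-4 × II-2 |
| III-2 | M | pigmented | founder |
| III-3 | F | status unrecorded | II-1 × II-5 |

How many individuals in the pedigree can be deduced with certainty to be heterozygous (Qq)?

2

Obligate heterozygotes: II-1 is pigmented so carries Q and received q from I-2 (qq), so II-1 is Qq; II-3 is pigmented so carries Q and received q from I-2 (qq), so II-3 is Qq.
Every other individual is either homozygous by phenotype or has at least one consistent homozygous assignment, so the count is 2.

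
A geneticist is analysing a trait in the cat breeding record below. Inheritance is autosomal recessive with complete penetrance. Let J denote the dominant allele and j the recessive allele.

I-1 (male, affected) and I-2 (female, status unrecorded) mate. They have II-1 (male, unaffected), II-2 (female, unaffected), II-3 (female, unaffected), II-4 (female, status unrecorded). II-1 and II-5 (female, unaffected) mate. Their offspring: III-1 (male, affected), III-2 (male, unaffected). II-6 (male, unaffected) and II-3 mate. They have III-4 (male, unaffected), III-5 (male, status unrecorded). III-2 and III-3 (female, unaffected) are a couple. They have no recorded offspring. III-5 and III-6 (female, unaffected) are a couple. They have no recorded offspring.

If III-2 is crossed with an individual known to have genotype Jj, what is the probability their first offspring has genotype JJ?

1/3

II-1 is unaffected so carries J and received j from I-1 (jj), so II-1 is Jj.
II-5 is unaffected so carries J and passed j to III-1 (jj), so II-5 is Jj.
III-2 is an unaffected offspring of II-1 (Jj) × II-5 (Jj), whose cross gives 1/4 JJ : 1/2 Jj : 1/4 jj; conditioning on being unaffected, III-2 is JJ with probability 1/3, Jj with probability 2/3.
Summing over parental genotype combinations, P(offspring has genotype JJ) = 1/3·1/2 + 2/3·1/4 = 1/3.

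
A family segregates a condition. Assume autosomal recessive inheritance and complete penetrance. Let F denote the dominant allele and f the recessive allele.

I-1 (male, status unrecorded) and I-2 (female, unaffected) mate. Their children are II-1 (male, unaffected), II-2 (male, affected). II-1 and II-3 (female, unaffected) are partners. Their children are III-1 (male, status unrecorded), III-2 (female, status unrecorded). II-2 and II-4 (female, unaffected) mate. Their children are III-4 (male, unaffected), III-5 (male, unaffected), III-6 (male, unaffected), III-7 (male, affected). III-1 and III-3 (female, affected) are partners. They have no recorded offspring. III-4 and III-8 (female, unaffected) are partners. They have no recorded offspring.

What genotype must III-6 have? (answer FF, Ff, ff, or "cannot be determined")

Ff

From phenotype alone, III-6 is FF or Ff.
III-6 is unaffected so carries F and received f from II-2 (ff), so III-6 is Ff.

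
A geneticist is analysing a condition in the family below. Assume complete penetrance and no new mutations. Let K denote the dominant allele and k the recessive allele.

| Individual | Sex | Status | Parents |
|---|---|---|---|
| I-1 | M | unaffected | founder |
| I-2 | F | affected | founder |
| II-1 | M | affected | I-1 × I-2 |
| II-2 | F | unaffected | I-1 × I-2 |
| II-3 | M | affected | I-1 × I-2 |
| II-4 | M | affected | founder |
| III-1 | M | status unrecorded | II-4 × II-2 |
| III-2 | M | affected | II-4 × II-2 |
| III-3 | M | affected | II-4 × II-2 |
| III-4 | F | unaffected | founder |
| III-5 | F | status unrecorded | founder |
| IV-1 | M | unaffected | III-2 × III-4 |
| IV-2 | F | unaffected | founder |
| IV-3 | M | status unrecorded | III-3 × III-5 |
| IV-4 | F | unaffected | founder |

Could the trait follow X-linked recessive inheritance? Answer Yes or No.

A consistent assignment under X-linked recessive exists: I-1 X^K Y, I-2 X^k X^k, II-1 X^k Y, II-2 X^K X^k, II-3 X^k Y, II-4 X^k Y, III-1 X^K Y, III-2 X^k Y, III-3 X^k Y, III-4 X^K X^K, III-5 X^K X^K, IV-1 X^K Y, IV-2 X^K X^K, IV-3 X^K Y, IV-4 X^K X^K.
In this assignment every recorded phenotype matches its genotype and every non-founder's genotype is obtainable from its parents' genotypes, so the pedigree is consistent.

Yes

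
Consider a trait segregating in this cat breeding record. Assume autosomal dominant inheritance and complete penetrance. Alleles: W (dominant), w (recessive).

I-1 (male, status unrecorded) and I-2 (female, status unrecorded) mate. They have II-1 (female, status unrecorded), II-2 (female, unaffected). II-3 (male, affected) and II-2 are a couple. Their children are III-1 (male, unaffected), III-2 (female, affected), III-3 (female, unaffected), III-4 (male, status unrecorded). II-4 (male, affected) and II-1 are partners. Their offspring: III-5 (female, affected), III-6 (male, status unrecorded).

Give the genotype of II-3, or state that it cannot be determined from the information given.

Ww

From phenotype alone, II-3 is WW or Ww.
II-3 is affected so carries W and passed w to III-1 (ww), so II-3 is Ww.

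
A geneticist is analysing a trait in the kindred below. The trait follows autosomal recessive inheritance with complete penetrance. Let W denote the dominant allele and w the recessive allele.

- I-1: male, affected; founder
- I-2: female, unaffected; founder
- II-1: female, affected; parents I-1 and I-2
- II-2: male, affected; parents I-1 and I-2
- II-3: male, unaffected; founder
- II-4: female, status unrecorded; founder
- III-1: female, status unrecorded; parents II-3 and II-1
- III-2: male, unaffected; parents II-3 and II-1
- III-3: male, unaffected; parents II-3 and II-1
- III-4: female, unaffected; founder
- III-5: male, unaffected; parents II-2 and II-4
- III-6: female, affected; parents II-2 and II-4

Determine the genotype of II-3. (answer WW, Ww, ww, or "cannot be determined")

II-3's phenotype allows WW or Ww, and no parent or child forces a single allele at both positions; consistent genotype assignments exist with II-3 as WW or Ww.

cannot be determined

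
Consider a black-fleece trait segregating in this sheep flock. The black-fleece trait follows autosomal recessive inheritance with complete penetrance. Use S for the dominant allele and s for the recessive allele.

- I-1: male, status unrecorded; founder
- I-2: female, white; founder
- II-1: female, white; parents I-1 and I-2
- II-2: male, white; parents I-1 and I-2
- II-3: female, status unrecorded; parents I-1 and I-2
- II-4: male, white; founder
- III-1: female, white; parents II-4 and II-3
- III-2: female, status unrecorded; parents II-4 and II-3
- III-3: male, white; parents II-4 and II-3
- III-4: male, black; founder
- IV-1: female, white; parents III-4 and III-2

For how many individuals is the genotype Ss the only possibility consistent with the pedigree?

1

Obligate heterozygotes: IV-1 is white so carries S and received s from III-4 (ss), so IV-1 is Ss.
Every other individual is either homozygous by phenotype or has at least one consistent homozygous assignment, so the count is 1.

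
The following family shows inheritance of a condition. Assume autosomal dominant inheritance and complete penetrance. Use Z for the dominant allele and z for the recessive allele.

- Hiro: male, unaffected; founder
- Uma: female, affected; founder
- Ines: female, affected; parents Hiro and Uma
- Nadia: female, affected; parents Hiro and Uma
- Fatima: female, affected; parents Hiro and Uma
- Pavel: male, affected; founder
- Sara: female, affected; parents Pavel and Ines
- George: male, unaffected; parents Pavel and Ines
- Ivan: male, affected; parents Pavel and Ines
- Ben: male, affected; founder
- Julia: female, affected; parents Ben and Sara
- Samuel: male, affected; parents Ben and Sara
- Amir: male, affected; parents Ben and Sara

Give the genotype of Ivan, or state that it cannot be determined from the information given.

cannot be determined

Ivan's phenotype allows ZZ or Zz, and no parent or child forces a single allele at both positions; consistent genotype assignments exist with Ivan as ZZ or Zz.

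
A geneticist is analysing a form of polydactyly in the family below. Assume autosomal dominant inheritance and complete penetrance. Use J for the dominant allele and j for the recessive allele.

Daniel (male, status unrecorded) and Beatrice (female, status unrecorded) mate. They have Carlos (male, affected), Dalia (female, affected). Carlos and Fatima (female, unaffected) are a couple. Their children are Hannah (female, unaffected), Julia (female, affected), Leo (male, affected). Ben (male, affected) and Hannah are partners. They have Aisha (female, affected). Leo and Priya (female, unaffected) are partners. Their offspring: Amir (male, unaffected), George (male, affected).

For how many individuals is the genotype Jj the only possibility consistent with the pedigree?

5

Obligate heterozygotes: Carlos is affected so carries J and passed j to Hannah (jj), so Carlos is Jj; Julia is affected so carries J and received j from Fatima (jj), so Julia is Jj; Leo is affected so carries J and received j from Fatima (jj), so Leo is Jj; Aisha is affected so carries J and received j from Hannah (jj), so Aisha is Jj; George is affected so carries J and received j from Priya (jj), so George is Jj.
Every other individual is either homozygous by phenotype or has at least one consistent homozygous assignment, so the count is 5.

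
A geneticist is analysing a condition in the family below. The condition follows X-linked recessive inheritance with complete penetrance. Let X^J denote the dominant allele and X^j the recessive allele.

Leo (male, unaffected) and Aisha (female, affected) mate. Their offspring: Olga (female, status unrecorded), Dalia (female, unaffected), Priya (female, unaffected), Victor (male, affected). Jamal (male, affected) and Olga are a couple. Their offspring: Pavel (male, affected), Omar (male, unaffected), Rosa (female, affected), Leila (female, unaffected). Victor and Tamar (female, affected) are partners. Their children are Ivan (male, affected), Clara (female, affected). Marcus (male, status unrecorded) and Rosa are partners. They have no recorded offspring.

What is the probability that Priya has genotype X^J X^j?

Priya is unaffected so carries J and received j from Aisha (X^j X^j), so Priya is X^J X^j, giving P(X^J X^j) = 1.

1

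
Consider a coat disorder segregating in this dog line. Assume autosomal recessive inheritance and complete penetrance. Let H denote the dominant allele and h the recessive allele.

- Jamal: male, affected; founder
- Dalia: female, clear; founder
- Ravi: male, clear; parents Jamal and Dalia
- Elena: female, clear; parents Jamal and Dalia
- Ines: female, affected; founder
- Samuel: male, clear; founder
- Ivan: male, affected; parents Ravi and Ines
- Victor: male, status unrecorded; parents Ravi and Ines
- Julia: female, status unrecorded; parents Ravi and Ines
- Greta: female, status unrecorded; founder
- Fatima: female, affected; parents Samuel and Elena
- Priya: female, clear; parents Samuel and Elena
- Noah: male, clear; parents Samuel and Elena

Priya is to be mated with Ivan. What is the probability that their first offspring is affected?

1/3

Samuel is clear so carries H and passed h to Fatima (hh), so Samuel is Hh.
Elena is clear so carries H and received h from Jamal (hh), so Elena is Hh.
Priya is a clear offspring of Samuel (Hh) × Elena (Hh), whose cross gives 1/4 HH : 1/2 Hh : 1/4 hh; conditioning on being clear, Priya is HH with probability 1/3, Hh with probability 2/3.
Ivan is affected, so Ivan is hh.
Summing over parental genotype combinations, P(offspring is affected) = 2/3·1/2 = 1/3.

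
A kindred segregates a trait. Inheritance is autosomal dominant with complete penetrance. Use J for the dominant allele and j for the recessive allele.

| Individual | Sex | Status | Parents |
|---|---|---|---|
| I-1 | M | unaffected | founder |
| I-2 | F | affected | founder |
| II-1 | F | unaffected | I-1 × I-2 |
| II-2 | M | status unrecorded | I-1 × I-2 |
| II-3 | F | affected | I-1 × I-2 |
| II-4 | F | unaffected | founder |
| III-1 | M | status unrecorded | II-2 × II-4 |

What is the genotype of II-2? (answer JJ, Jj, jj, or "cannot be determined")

cannot be determined

II-2's phenotype is unrecorded, and no parent or child forces a single allele at both positions; consistent genotype assignments exist with II-2 as Jj or jj.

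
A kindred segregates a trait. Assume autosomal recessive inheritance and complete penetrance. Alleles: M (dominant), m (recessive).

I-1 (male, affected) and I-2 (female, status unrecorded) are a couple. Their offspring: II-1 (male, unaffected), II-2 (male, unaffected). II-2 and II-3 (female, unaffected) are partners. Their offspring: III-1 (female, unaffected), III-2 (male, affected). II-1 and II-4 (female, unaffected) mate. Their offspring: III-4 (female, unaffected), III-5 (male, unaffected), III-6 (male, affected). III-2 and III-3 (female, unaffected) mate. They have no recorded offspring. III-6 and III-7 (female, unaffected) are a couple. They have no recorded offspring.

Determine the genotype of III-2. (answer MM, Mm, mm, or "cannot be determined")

mm

III-2 is affected, so III-2 is mm.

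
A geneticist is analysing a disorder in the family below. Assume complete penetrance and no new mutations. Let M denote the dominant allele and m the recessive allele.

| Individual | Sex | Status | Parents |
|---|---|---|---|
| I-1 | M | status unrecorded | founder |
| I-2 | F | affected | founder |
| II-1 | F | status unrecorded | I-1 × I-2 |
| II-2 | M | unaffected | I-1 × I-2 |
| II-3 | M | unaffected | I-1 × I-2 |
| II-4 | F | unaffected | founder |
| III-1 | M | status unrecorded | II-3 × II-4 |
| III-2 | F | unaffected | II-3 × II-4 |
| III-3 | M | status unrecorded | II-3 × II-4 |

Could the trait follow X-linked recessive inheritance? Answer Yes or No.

No

Under X-linked recessive, II-2 (unaffected, male) cannot arise from I-1 (unrecorded) × I-2 (affected).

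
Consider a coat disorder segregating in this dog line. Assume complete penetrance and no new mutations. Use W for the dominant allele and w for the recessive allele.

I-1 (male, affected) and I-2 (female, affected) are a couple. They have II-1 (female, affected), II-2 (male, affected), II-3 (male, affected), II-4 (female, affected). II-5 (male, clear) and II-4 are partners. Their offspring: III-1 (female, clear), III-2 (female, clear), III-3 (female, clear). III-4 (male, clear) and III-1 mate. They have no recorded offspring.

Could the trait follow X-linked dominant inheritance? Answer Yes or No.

Yes

A consistent assignment under X-linked dominant exists: I-1 X^W Y, I-2 X^W X^w, II-1 X^W X^W, II-2 X^W Y, II-3 X^W Y, II-4 X^W X^w, II-5 X^w Y, III-1 X^w X^w, III-2 X^w X^w, III-3 X^w X^w, III-4 X^w Y.
In this assignment every recorded phenotype matches its genotype and every non-founder's genotype is obtainable from its parents' genotypes, so the pedigree is consistent.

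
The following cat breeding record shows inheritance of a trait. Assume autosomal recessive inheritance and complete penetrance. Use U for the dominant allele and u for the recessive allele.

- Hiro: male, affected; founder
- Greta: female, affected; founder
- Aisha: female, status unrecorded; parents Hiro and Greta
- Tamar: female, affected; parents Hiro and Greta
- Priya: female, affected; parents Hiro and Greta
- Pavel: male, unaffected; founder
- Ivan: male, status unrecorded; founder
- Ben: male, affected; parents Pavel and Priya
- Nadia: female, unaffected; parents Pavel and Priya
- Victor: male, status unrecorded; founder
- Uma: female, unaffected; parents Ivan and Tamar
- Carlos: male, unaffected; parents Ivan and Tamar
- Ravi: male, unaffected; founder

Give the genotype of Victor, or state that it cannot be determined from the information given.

Victor's phenotype is unrecorded, and no parent or child forces a single allele at both positions; consistent genotype assignments exist with Victor as UU or Uu or uu.

cannot be determined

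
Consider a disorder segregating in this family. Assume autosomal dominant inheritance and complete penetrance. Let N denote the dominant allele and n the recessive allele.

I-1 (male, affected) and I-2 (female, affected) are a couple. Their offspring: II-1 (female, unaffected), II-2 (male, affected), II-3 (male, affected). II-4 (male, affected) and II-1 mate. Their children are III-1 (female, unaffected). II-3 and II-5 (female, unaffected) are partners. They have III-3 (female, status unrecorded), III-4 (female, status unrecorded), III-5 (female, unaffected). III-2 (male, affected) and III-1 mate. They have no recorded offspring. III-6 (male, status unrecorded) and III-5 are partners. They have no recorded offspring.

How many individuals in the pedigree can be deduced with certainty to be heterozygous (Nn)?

4

Obligate heterozygotes: I-1 is affected so carries N and passed n to II-1 (nn), so I-1 is Nn; I-2 is affected so carries N and passed n to II-1 (nn), so I-2 is Nn; II-3 is affected so carries N and passed n to III-5 (nn), so II-3 is Nn; II-4 is affected so carries N and passed n to III-1 (nn), so II-4 is Nn.
Every other individual is either homozygous by phenotype or has at least one consistent homozygous assignment, so the count is 4.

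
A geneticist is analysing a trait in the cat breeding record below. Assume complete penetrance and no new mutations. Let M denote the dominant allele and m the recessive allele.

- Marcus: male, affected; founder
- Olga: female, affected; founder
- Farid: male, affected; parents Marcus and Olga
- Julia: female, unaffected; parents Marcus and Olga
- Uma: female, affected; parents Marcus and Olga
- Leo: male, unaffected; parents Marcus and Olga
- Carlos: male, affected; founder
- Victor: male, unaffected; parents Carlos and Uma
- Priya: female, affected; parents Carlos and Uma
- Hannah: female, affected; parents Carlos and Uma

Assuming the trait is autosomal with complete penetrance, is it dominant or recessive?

dominant

Marcus and Olga are both affected yet have an unaffected child Julia. Under a recessive model two affected parents are homozygous and every child would be affected, so the trait cannot be recessive.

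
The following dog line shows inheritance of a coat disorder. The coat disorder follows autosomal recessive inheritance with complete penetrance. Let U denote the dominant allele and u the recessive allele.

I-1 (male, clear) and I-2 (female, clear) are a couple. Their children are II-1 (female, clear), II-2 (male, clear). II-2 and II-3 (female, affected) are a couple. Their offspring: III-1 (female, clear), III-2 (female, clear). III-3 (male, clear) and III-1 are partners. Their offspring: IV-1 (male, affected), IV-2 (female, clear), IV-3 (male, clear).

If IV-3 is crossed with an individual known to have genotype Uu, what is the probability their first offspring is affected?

1/6

III-3 is clear so carries U and passed u to IV-1 (uu), so III-3 is Uu.
III-1 is clear so carries U and received u from II-3 (uu), so III-1 is Uu.
IV-3 is a clear offspring of III-3 (Uu) × III-1 (Uu), whose cross gives 1/4 UU : 1/2 Uu : 1/4 uu; conditioning on being clear, IV-3 is UU with probability 1/3, Uu with probability 2/3.
Summing over parental genotype combinations, P(offspring is affected) = 2/3·1/4 = 1/6.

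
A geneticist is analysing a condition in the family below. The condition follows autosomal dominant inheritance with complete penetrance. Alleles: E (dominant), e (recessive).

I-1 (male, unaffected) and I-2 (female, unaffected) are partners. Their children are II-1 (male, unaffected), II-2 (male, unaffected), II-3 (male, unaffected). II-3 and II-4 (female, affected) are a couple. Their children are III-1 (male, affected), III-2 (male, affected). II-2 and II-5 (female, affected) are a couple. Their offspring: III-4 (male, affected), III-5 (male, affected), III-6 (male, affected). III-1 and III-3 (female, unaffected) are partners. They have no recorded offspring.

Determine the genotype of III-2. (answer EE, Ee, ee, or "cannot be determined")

From phenotype alone, III-2 is EE or Ee.
III-2 is affected so carries E and received e from II-3 (ee), so III-2 is Ee.

Ee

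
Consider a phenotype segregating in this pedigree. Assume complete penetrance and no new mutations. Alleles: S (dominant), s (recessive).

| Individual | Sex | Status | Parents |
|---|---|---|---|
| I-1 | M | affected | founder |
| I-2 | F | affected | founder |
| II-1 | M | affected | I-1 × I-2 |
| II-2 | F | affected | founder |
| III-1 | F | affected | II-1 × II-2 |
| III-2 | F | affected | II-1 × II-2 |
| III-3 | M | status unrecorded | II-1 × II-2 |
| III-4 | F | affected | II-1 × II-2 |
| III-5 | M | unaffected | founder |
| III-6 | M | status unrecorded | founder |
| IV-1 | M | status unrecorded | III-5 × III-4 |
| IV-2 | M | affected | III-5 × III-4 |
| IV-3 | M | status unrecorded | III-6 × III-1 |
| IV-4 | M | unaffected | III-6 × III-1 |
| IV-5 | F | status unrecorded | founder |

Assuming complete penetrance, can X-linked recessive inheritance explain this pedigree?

Under X-linked recessive, IV-4 (unaffected, male) cannot arise from III-6 (unrecorded) × III-1 (affected).

No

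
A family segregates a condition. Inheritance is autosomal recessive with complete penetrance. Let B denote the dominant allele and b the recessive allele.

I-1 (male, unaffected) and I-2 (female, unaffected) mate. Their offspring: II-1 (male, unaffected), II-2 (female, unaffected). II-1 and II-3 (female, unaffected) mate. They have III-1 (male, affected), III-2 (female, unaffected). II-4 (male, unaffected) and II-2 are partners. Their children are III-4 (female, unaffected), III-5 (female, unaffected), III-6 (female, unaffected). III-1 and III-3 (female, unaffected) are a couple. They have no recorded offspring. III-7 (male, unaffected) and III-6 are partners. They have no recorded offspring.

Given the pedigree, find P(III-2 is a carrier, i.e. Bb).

2/3

II-1 is unaffected so carries B and passed b to III-1 (bb), so II-1 is Bb.
II-3 is unaffected so carries B and passed b to III-1 (bb), so II-3 is Bb.
Their cross gives offspring ratios 1/4 BB : 1/2 Bb : 1/4 bb. Conditioning on III-2 being unaffected, P(Bb) = 1/2 / 3/4 = 2/3.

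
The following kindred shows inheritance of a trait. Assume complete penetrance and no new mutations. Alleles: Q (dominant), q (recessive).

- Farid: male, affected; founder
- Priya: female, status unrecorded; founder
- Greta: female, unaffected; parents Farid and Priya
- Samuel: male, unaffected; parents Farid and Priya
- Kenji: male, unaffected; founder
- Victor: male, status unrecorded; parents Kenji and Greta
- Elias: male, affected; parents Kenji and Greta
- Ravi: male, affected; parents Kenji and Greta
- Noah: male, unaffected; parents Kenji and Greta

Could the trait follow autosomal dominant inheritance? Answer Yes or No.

Under autosomal dominant, Elias (affected, male) cannot arise from Kenji (unaffected) × Greta (unaffected).

No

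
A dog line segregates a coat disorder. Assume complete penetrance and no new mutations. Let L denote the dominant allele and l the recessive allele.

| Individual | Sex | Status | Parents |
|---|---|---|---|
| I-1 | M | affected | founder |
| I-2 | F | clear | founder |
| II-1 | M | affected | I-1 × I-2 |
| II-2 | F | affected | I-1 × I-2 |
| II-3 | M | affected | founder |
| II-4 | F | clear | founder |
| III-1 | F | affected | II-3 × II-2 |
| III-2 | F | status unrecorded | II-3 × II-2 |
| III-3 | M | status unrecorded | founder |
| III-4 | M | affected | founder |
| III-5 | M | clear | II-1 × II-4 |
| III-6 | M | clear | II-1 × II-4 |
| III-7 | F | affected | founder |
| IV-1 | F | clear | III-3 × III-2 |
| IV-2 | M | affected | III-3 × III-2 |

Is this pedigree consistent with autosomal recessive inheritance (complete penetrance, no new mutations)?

A consistent assignment under autosomal recessive exists: I-1 ll, I-2 Ll, II-1 ll, II-2 ll, II-3 ll, II-4 LL, III-1 ll, III-2 ll, III-3 Ll, III-4 ll, III-5 Ll, III-6 Ll, III-7 ll, IV-1 Ll, IV-2 ll.
In this assignment every recorded phenotype matches its genotype and every non-founder's genotype is obtainable from its parents' genotypes, so the pedigree is consistent.

Yes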